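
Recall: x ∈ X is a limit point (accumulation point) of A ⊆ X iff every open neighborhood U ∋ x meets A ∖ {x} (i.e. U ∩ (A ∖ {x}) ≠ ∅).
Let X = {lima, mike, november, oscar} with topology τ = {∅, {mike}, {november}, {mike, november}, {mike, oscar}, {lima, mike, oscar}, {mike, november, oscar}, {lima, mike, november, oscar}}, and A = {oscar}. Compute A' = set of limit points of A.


A' = {lima}

For each x ∈ X, list the open sets U ∈ τ with x ∈ U, then check whether U ∩ (A ∖ {x}) ≠ ∅ for every such U.
  x = lima: opens ∋ x are {lima, mike, oscar}, {lima, mike, november, oscar}; each meets A ∖ {lima}, so x IS a limit point.
  x = mike: open {mike} ∋ x has {mike} ∩ (A ∖ {mike}) = ∅, so x is NOT a limit point.
  x = november: open {november} ∋ x has {november} ∩ (A ∖ {november}) = ∅, so x is NOT a limit point.
  x = oscar: open {mike, oscar} ∋ x has {mike, oscar} ∩ (A ∖ {oscar}) = ∅, so x is NOT a limit point.
Collecting: A' = {lima}.


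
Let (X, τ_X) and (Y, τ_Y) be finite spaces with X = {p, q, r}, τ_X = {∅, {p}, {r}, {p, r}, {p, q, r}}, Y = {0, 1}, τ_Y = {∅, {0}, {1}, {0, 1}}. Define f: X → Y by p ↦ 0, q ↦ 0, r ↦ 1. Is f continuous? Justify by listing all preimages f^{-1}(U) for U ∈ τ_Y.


f is NOT continuous.

Compute f^{-1}(U) for each U ∈ τ_Y:
  U = ∅: f^{-1}(U) = ∅ ∈ τ_X ✓.
  U = {0}: f^{-1}(U) = {p, q} ∉ τ_X ✗.
  U = {1}: f^{-1}(U) = {r} ∈ τ_X ✓.
  U = {0, 1}: f^{-1}(U) = {p, q, r} ∈ τ_X ✓.
Found U = {0} with f^{-1}(U) = {p, q} not in τ_X. Therefore f is NOT continuous.


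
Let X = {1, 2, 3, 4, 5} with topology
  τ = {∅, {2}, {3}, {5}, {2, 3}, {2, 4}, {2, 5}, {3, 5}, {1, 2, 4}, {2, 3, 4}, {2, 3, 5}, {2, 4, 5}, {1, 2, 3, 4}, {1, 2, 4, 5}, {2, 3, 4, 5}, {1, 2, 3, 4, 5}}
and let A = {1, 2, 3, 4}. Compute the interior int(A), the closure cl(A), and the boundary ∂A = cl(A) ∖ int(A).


int(A) = {1, 2, 3, 4}, cl(A) = {1, 2, 3, 4}, ∂A = ∅.

Closed sets in (X, τ) are complements of opens:
  closed(X, τ) = {∅, {1}, {3}, {5}, {1, 3}, {1, 4}, {1, 5}, {3, 5}, {1, 2, 4}, {1, 3, 4}, {1, 3, 5}, {1, 4, 5}, {1, 2, 3, 4}, {1, 2, 4, 5}, {1, 3, 4, 5}, {1, 2, 3, 4, 5}}.
int(A) = ⋃ {U ∈ τ : U ⊆ A}. Opens contained in A: ∅, {2}, {3}, {2, 3}, {2, 4}, {1, 2, 4}, {2, 3, 4}, {1, 2, 3, 4}.
Taking the union of these: int(A) = {1, 2, 3, 4}.
cl(A) = ⋂ {C closed : A ⊆ C}. Closed sets containing A: {1, 2, 3, 4}, {1, 2, 3, 4, 5}.
Intersecting these: cl(A) = {1, 2, 3, 4}.
∂A = cl(A) ∖ int(A) = {1, 2, 3, 4} ∖ {1, 2, 3, 4} = ∅.


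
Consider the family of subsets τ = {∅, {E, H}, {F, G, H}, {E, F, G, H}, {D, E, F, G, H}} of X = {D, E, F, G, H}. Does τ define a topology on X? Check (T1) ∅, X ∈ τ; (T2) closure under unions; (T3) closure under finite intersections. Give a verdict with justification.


τ is NOT a topology on X.

Axiom (T1): ∅ ∈ τ? Yes; X ∈ τ? Yes.
Axiom (T2/T3): check pairwise unions and intersections of members of τ.
Counterexample for (T3): {E, H} ∩ {F, G, H} = {H} ∉ τ. Therefore τ is NOT a topology.


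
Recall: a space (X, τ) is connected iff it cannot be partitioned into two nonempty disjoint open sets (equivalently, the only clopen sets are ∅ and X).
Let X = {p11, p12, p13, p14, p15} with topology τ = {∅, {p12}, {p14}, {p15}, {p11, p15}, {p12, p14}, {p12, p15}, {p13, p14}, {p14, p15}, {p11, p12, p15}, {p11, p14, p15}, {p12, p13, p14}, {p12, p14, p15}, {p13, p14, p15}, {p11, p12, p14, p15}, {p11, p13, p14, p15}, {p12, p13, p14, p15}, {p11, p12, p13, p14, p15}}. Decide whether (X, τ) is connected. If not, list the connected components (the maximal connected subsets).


(X, τ) is disconnected; components = [{p12}, {p11, p15}, {p13, p14}].

Find clopen sets (U ∈ τ with X ∖ U ∈ τ):
  U = ∅, X ∖ U = {p11, p12, p13, p14, p15} — both open, so U is clopen.
  U = {p12}, X ∖ U = {p11, p13, p14, p15} — both open, so U is clopen.
  U = {p11, p15}, X ∖ U = {p12, p13, p14} — both open, so U is clopen.
  U = {p13, p14}, X ∖ U = {p11, p12, p15} — both open, so U is clopen.
  U = {p11, p12, p15}, X ∖ U = {p13, p14} — both open, so U is clopen.
  U = {p12, p13, p14}, X ∖ U = {p11, p15} — both open, so U is clopen.
  U = {p11, p13, p14, p15}, X ∖ U = {p12} — both open, so U is clopen.
  U = {p11, p12, p13, p14, p15}, X ∖ U = ∅ — both open, so U is clopen.
Nontrivial clopen(s) exist: e.g. {p11, p13, p14, p15}. So (X, τ) is disconnected.
Compute connected components by grouping points that agree on all clopens:
  component: {p12}
  component: {p11, p15}
  component: {p13, p14}


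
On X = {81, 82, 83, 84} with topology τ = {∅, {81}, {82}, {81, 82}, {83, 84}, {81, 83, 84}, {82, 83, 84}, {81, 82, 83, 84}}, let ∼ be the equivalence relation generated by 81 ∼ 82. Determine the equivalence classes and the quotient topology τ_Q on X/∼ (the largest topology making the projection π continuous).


X/∼ = {[81=82], [83], [84]}; |τ_Q| = 4.

Equivalence classes: [81=82], [83], [84].
Quotient map π: X → X/∼ sends 81 ↦ [81=82], 82 ↦ [81=82], 83 ↦ [83], 84 ↦ [84].
For each subset V ⊆ X/∼, compute π^{-1}(V) ⊆ X and check whether π^{-1}(V) ∈ τ. V is open in τ_Q iff π^{-1}(V) ∈ τ.
  V = {}: π^{-1}(V) = ∅ ∈ τ ✓.
  V = {[81=82]}: π^{-1}(V) = {81, 82} ∈ τ ✓.
  V = {[83]}: π^{-1}(V) = {83} ∉ τ ✗.
  V = {[81=82], [83]}: π^{-1}(V) = {81, 82, 83} ∉ τ ✗.
  V = {[84]}: π^{-1}(V) = {84} ∉ τ ✗.
  V = {[81=82], [84]}: π^{-1}(V) = {81, 82, 84} ∉ τ ✗.
  V = {[83], [84]}: π^{-1}(V) = {83, 84} ∈ τ ✓.
  V = {[81=82], [83], [84]}: π^{-1}(V) = {81, 82, 83, 84} ∈ τ ✓.
Open sets in the quotient: τ_Q = {{}, {[81=82]}, {[83], [84]}, {[81=82], [83], [84]}} (4 elements).


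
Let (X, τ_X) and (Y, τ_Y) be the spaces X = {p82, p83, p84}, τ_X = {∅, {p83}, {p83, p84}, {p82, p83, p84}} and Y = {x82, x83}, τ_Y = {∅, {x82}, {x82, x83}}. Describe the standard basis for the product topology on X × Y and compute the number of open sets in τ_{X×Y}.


Basis B = {∅ × ∅, {p83} × {x82}, {p83} × {x82, x83}, {p83, p84} × {x82}, {p82, p83, p84} × {x82}, {p83, p84} × {x82, x83}, {p82, p83, p84} × {x82, x83}}; |τ_{X×Y}| = 10.

Enumerate products U × V with U ∈ τ_X, V ∈ τ_Y (deduplicated):
  ∅ × ∅ = {} (∅)
  {p83} × {x82} = {(p83,x82)}
  {p83} × {x82, x83} = {(p83,x82), (p83,x83)}
  {p83, p84} × {x82} = {(p83,x82), (p84,x82)}
  {p82, p83, p84} × {x82} = {(p82,x82), (p83,x82), (p84,x82)}
  {p83, p84} × {x82, x83} = {(p83,x82), (p83,x83), (p84,x82), (p84,x83)}
  {p82, p83, p84} × {x82, x83} = {(p82,x82), (p82,x83), (p83,x82), (p83,x83), (p84,x82), (p84,x83)}
These 7 distinct sets form the basis B.
Close under arbitrary unions to get τ_{X×Y}; counting gives |τ_{X×Y}| = 10.


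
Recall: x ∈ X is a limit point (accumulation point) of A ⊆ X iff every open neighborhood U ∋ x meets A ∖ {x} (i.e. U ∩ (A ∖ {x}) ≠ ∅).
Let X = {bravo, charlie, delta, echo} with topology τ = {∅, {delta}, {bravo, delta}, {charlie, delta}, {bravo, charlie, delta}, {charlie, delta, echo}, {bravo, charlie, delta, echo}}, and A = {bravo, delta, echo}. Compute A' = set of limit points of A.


A' = {bravo, charlie, echo}

For each x ∈ X, list the open sets U ∈ τ with x ∈ U, then check whether U ∩ (A ∖ {x}) ≠ ∅ for every such U.
  x = bravo: opens ∋ x are {bravo, delta}, {bravo, charlie, delta}, {bravo, charlie, delta, echo}; each meets A ∖ {bravo}, so x IS a limit point.
  x = charlie: opens ∋ x are {charlie, delta}, {bravo, charlie, delta}, {charlie, delta, echo}, {bravo, charlie, delta, echo}; each meets A ∖ {charlie}, so x IS a limit point.
  x = delta: open {delta} ∋ x has {delta} ∩ (A ∖ {delta}) = ∅, so x is NOT a limit point.
  x = echo: opens ∋ x are {charlie, delta, echo}, {bravo, charlie, delta, echo}; each meets A ∖ {echo}, so x IS a limit point.
Collecting: A' = {bravo, charlie, echo}.


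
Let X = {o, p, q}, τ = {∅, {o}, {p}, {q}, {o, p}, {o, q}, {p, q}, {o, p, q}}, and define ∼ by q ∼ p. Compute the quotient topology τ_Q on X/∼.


X/∼ = {[o], [p=q]}; |τ_Q| = 4.

Equivalence classes: [o], [p=q].
Quotient map π: X → X/∼ sends o ↦ [o], p ↦ [p=q], q ↦ [p=q].
For each subset V ⊆ X/∼, compute π^{-1}(V) ⊆ X and check whether π^{-1}(V) ∈ τ. V is open in τ_Q iff π^{-1}(V) ∈ τ.
  V = {}: π^{-1}(V) = ∅ ∈ τ ✓.
  V = {[o]}: π^{-1}(V) = {o} ∈ τ ✓.
  V = {[p=q]}: π^{-1}(V) = {p, q} ∈ τ ✓.
  V = {[o], [p=q]}: π^{-1}(V) = {o, p, q} ∈ τ ✓.
Open sets in the quotient: τ_Q = {{}, {[o]}, {[p=q]}, {[o], [p=q]}} (4 elements).


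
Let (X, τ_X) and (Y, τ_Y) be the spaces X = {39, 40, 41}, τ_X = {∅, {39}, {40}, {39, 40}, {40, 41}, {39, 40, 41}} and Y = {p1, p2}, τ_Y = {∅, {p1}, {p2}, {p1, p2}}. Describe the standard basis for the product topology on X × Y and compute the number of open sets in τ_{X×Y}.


Basis B = {∅ × ∅, {39} × {p1}, {39} × {p2}, {40} × {p1}, {40} × {p2}, {39} × {p1, p2}, {39, 40} × {p1}, {39, 40} × {p2}, {40} × {p1, p2}, {40, 41} × {p1}, {40, 41} × {p2}, {39, 40, 41} × {p1}, {39, 40, 41} × {p2}, {39, 40} × {p1, p2}, {40, 41} × {p1, p2}, {39, 40, 41} × {p1, p2}}; |τ_{X×Y}| = 36.

Enumerate products U × V with U ∈ τ_X, V ∈ τ_Y (deduplicated):
  ∅ × ∅ = {} (∅)
  {39} × {p1} = {(39,p1)}
  {39} × {p2} = {(39,p2)}
  {40} × {p1} = {(40,p1)}
  {40} × {p2} = {(40,p2)}
  {39} × {p1, p2} = {(39,p1), (39,p2)}
  {39, 40} × {p1} = {(39,p1), (40,p1)}
  {39, 40} × {p2} = {(39,p2), (40,p2)}
  {40} × {p1, p2} = {(40,p1), (40,p2)}
  {40, 41} × {p1} = {(40,p1), (41,p1)}
  {40, 41} × {p2} = {(40,p2), (41,p2)}
  {39, 40, 41} × {p1} = {(39,p1), (40,p1), (41,p1)}
  {39, 40, 41} × {p2} = {(39,p2), (40,p2), (41,p2)}
  {39, 40} × {p1, p2} = {(39,p1), (39,p2), (40,p1), (40,p2)}
  {40, 41} × {p1, p2} = {(40,p1), (40,p2), (41,p1), (41,p2)}
  {39, 40, 41} × {p1, p2} = {(39,p1), (39,p2), (40,p1), (40,p2), (41,p1), (41,p2)}
These 16 distinct sets form the basis B.
Close under arbitrary unions to get τ_{X×Y}; counting gives |τ_{X×Y}| = 36.


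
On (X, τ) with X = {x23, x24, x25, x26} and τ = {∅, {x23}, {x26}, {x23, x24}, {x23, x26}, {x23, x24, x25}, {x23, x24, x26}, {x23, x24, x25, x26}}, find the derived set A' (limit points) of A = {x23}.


A' = {x24, x25}

For each x ∈ X, list the open sets U ∈ τ with x ∈ U, then check whether U ∩ (A ∖ {x}) ≠ ∅ for every such U.
  x = x23: open {x23} ∋ x has {x23} ∩ (A ∖ {x23}) = ∅, so x is NOT a limit point.
  x = x24: opens ∋ x are {x23, x24}, {x23, x24, x25}, {x23, x24, x26}, {x23, x24, x25, x26}; each meets A ∖ {x24}, so x IS a limit point.
  x = x25: opens ∋ x are {x23, x24, x25}, {x23, x24, x25, x26}; each meets A ∖ {x25}, so x IS a limit point.
  x = x26: open {x26} ∋ x has {x26} ∩ (A ∖ {x26}) = ∅, so x is NOT a limit point.
Collecting: A' = {x24, x25}.


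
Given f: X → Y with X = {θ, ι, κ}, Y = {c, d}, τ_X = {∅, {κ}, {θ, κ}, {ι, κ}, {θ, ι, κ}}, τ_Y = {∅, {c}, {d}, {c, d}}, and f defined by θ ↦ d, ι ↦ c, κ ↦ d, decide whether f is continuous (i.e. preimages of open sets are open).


f is NOT continuous.

Compute f^{-1}(U) for each U ∈ τ_Y:
  U = ∅: f^{-1}(U) = ∅ ∈ τ_X ✓.
  U = {c}: f^{-1}(U) = {ι} ∉ τ_X ✗.
  U = {d}: f^{-1}(U) = {θ, κ} ∈ τ_X ✓.
  U = {c, d}: f^{-1}(U) = {θ, ι, κ} ∈ τ_X ✓.
Found U = {c} with f^{-1}(U) = {ι} not in τ_X. Therefore f is NOT continuous.


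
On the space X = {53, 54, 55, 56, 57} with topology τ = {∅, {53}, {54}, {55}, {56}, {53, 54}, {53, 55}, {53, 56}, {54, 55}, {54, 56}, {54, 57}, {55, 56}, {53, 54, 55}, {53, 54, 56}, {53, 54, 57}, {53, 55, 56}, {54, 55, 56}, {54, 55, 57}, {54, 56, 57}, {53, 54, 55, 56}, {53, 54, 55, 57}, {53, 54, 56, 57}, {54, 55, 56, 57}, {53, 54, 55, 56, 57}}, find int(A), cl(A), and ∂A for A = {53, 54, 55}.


int(A) = {53, 54, 55}, cl(A) = {53, 54, 55, 57}, ∂A = {57}.

Closed sets in (X, τ) are complements of opens:
  closed(X, τ) = {∅, {53}, {55}, {56}, {57}, {53, 55}, {53, 56}, {53, 57}, {54, 57}, {55, 56}, {55, 57}, {56, 57}, {53, 54, 57}, {53, 55, 56}, {53, 55, 57}, {53, 56, 57}, {54, 55, 57}, {54, 56, 57}, {55, 56, 57}, {53, 54, 55, 57}, {53, 54, 56, 57}, {53, 55, 56, 57}, {54, 55, 56, 57}, {53, 54, 55, 56, 57}}.
int(A) = ⋃ {U ∈ τ : U ⊆ A}. Opens contained in A: ∅, {53}, {54}, {55}, {53, 54}, {53, 55}, {54, 55}, {53, 54, 55}.
Taking the union of these: int(A) = {53, 54, 55}.
cl(A) = ⋂ {C closed : A ⊆ C}. Closed sets containing A: {53, 54, 55, 57}, {53, 54, 55, 56, 57}.
Intersecting these: cl(A) = {53, 54, 55, 57}.
∂A = cl(A) ∖ int(A) = {53, 54, 55, 57} ∖ {53, 54, 55} = {57}.


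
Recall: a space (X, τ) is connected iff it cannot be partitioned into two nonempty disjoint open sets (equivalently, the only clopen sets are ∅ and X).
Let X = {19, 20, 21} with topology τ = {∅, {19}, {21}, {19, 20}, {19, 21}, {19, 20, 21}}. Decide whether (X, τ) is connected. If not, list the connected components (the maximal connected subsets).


(X, τ) is disconnected; components = [{21}, {19, 20}].

Find clopen sets (U ∈ τ with X ∖ U ∈ τ):
  U = ∅, X ∖ U = {19, 20, 21} — both open, so U is clopen.
  U = {21}, X ∖ U = {19, 20} — both open, so U is clopen.
  U = {19, 20}, X ∖ U = {21} — both open, so U is clopen.
  U = {19, 20, 21}, X ∖ U = ∅ — both open, so U is clopen.
Nontrivial clopen(s) exist: e.g. {21}. So (X, τ) is disconnected.
Compute connected components by grouping points that agree on all clopens:
  component: {21}
  component: {19, 20}


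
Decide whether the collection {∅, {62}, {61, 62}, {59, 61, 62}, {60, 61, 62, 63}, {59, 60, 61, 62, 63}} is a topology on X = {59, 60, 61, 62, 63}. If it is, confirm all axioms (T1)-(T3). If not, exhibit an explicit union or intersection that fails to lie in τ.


τ IS a topology on X.

Axiom (T1): ∅ ∈ τ? Yes; X ∈ τ? Yes.
Axiom (T2/T3): check pairwise unions and intersections of members of τ.
All pairwise intersections and unions checked — each lies in τ. Therefore τ satisfies (T1), (T2), (T3): it IS a topology on X.


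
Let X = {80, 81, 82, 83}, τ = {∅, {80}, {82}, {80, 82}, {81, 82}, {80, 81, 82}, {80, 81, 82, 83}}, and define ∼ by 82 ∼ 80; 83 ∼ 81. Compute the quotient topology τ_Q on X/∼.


X/∼ = {[80=82], [81=83]}; |τ_Q| = 3.

Equivalence classes: [80=82], [81=83].
Quotient map π: X → X/∼ sends 80 ↦ [80=82], 81 ↦ [81=83], 82 ↦ [80=82], 83 ↦ [81=83].
For each subset V ⊆ X/∼, compute π^{-1}(V) ⊆ X and check whether π^{-1}(V) ∈ τ. V is open in τ_Q iff π^{-1}(V) ∈ τ.
  V = {}: π^{-1}(V) = ∅ ∈ τ ✓.
  V = {[80=82]}: π^{-1}(V) = {80, 82} ∈ τ ✓.
  V = {[81=83]}: π^{-1}(V) = {81, 83} ∉ τ ✗.
  V = {[80=82], [81=83]}: π^{-1}(V) = {80, 81, 82, 83} ∈ τ ✓.
Open sets in the quotient: τ_Q = {{}, {[80=82]}, {[80=82], [81=83]}} (3 elements).


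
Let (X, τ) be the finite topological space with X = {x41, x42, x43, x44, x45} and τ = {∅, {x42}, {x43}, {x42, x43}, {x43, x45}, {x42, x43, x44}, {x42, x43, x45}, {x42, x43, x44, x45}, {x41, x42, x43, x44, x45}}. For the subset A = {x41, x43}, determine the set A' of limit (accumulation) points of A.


A' = {x41, x44, x45}

For each x ∈ X, list the open sets U ∈ τ with x ∈ U, then check whether U ∩ (A ∖ {x}) ≠ ∅ for every such U.
  x = x41: opens ∋ x are {x41, x42, x43, x44, x45}; each meets A ∖ {x41}, so x IS a limit point.
  x = x42: open {x42} ∋ x has {x42} ∩ (A ∖ {x42}) = ∅, so x is NOT a limit point.
  x = x43: open {x43} ∋ x has {x43} ∩ (A ∖ {x43}) = ∅, so x is NOT a limit point.
  x = x44: opens ∋ x are {x42, x43, x44}, {x42, x43, x44, x45}, {x41, x42, x43, x44, x45}; each meets A ∖ {x44}, so x IS a limit point.
  x = x45: opens ∋ x are {x43, x45}, {x42, x43, x45}, {x42, x43, x44, x45}, {x41, x42, x43, x44, x45}; each meets A ∖ {x45}, so x IS a limit point.
Collecting: A' = {x41, x44, x45}.


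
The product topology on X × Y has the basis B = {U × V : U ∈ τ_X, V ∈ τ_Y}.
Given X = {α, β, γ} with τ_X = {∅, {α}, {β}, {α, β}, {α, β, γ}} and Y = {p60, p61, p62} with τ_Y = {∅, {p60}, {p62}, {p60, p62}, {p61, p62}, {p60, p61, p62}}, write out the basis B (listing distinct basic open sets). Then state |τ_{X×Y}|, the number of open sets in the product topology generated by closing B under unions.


Basis B = {∅ × ∅, {α} × {p60}, {α} × {p62}, {β} × {p60}, {β} × {p62}, {α} × {p60, p62}, {α, β} × {p60}, {α} × {p61, p62}, {α, β} × {p62}, {β} × {p60, p62}, {β} × {p61, p62}, {α} × {p60, p61, p62}, {α, β, γ} × {p60}, {α, β, γ} × {p62}, {β} × {p60, p61, p62}, {α, β} × {p60, p62}, {α, β} × {p61, p62}, {α, β} × {p60, p61, p62}, {α, β, γ} × {p60, p62}, {α, β, γ} × {p61, p62}, {α, β, γ} × {p60, p61, p62}}; |τ_{X×Y}| = 70.

Enumerate products U × V with U ∈ τ_X, V ∈ τ_Y (deduplicated):
  ∅ × ∅ = {} (∅)
  {α} × {p60} = {(α,p60)}
  {α} × {p62} = {(α,p62)}
  {β} × {p60} = {(β,p60)}
  {β} × {p62} = {(β,p62)}
  {α} × {p60, p62} = {(α,p60), (α,p62)}
  {α, β} × {p60} = {(α,p60), (β,p60)}
  {α} × {p61, p62} = {(α,p61), (α,p62)}
  {α, β} × {p62} = {(α,p62), (β,p62)}
  {β} × {p60, p62} = {(β,p60), (β,p62)}
  {β} × {p61, p62} = {(β,p61), (β,p62)}
  {α} × {p60, p61, p62} = {(α,p60), (α,p61), (α,p62)}
  {α, β, γ} × {p60} = {(α,p60), (β,p60), (γ,p60)}
  {α, β, γ} × {p62} = {(α,p62), (β,p62), (γ,p62)}
  {β} × {p60, p61, p62} = {(β,p60), (β,p61), (β,p62)}
  {α, β} × {p60, p62} = {(α,p60), (α,p62), (β,p60), (β,p62)}
  {α, β} × {p61, p62} = {(α,p61), (α,p62), (β,p61), (β,p62)}
  {α, β} × {p60, p61, p62} = {(α,p60), (α,p61), (α,p62), (β,p60), (β,p61), (β,p62)}
  {α, β, γ} × {p60, p62} = {(α,p60), (α,p62), (β,p60), (β,p62), (γ,p60), (γ,p62)}
  {α, β, γ} × {p61, p62} = {(α,p61), (α,p62), (β,p61), (β,p62), (γ,p61), (γ,p62)}
  {α, β, γ} × {p60, p61, p62} = {(α,p60), (α,p61), (α,p62), (β,p60), (β,p61), (β,p62), (γ,p60), (γ,p61), (γ,p62)}
These 21 distinct sets form the basis B.
Close under arbitrary unions to get τ_{X×Y}; counting gives |τ_{X×Y}| = 70.


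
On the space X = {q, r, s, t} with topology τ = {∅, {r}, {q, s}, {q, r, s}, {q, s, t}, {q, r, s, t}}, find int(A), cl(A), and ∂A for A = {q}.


int(A) = ∅, cl(A) = {q, s, t}, ∂A = {q, s, t}.

Closed sets in (X, τ) are complements of opens:
  closed(X, τ) = {∅, {r}, {t}, {r, t}, {q, s, t}, {q, r, s, t}}.
int(A) = ⋃ {U ∈ τ : U ⊆ A}. Opens contained in A: ∅.
Taking the union of these: int(A) = ∅.
cl(A) = ⋂ {C closed : A ⊆ C}. Closed sets containing A: {q, s, t}, {q, r, s, t}.
Intersecting these: cl(A) = {q, s, t}.
∂A = cl(A) ∖ int(A) = {q, s, t} ∖ ∅ = {q, s, t}.


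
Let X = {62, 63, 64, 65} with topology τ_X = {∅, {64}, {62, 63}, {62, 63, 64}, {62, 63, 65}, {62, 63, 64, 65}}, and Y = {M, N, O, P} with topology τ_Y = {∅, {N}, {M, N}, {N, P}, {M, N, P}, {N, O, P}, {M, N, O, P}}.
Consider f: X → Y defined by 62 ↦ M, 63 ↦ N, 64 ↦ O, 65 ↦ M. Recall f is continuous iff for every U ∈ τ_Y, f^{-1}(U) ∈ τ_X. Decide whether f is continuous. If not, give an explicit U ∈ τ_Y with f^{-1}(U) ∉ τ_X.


f is NOT continuous.

Compute f^{-1}(U) for each U ∈ τ_Y:
  U = ∅: f^{-1}(U) = ∅ ∈ τ_X ✓.
  U = {N}: f^{-1}(U) = {63} ∉ τ_X ✗.
  U = {M, N}: f^{-1}(U) = {62, 63, 65} ∈ τ_X ✓.
  U = {N, P}: f^{-1}(U) = {63} ∉ τ_X ✗.
  U = {M, N, P}: f^{-1}(U) = {62, 63, 65} ∈ τ_X ✓.
  U = {N, O, P}: f^{-1}(U) = {63, 64} ∉ τ_X ✗.
  U = {M, N, O, P}: f^{-1}(U) = {62, 63, 64, 65} ∈ τ_X ✓.
Found U = {N} with f^{-1}(U) = {63} not in τ_X. Therefore f is NOT continuous.


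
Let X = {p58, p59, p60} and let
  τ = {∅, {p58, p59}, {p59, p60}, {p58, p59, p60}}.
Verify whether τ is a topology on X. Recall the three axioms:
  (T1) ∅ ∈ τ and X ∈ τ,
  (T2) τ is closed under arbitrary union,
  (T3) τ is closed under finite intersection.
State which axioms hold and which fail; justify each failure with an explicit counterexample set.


τ is NOT a topology on X.

Axiom (T1): ∅ ∈ τ? Yes; X ∈ τ? Yes.
Axiom (T2/T3): check pairwise unions and intersections of members of τ.
Counterexample for (T3): {p58, p59} ∩ {p59, p60} = {p59} ∉ τ. Therefore τ is NOT a topology.


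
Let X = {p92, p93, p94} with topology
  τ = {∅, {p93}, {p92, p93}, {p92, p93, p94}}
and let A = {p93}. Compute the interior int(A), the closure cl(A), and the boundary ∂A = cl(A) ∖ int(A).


int(A) = {p93}, cl(A) = {p92, p93, p94}, ∂A = {p92, p94}.

Closed sets in (X, τ) are complements of opens:
  closed(X, τ) = {∅, {p94}, {p92, p94}, {p92, p93, p94}}.
int(A) = ⋃ {U ∈ τ : U ⊆ A}. Opens contained in A: ∅, {p93}.
Taking the union of these: int(A) = {p93}.
cl(A) = ⋂ {C closed : A ⊆ C}. Closed sets containing A: {p92, p93, p94}.
Intersecting these: cl(A) = {p92, p93, p94}.
∂A = cl(A) ∖ int(A) = {p92, p93, p94} ∖ {p93} = {p92, p94}.


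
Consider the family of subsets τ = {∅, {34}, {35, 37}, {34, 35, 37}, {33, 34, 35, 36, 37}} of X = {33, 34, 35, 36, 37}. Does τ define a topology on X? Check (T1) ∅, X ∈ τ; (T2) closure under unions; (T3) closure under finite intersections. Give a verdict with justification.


τ IS a topology on X.

Axiom (T1): ∅ ∈ τ? Yes; X ∈ τ? Yes.
Axiom (T2/T3): check pairwise unions and intersections of members of τ.
All pairwise intersections and unions checked — each lies in τ. Therefore τ satisfies (T1), (T2), (T3): it IS a topology on X.


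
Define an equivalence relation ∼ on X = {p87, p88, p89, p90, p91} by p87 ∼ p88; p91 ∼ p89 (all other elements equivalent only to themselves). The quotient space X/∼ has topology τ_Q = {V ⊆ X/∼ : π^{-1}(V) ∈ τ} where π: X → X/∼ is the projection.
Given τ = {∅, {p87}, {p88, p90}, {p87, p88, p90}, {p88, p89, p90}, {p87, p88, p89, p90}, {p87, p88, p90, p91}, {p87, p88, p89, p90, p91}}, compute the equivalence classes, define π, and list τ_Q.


X/∼ = {[p87=p88], [p89=p91], [p90]}; |τ_Q| = 3.

Equivalence classes: [p87=p88], [p89=p91], [p90].
Quotient map π: X → X/∼ sends p87 ↦ [p87=p88], p88 ↦ [p87=p88], p89 ↦ [p89=p91], p90 ↦ [p90], p91 ↦ [p89=p91].
For each subset V ⊆ X/∼, compute π^{-1}(V) ⊆ X and check whether π^{-1}(V) ∈ τ. V is open in τ_Q iff π^{-1}(V) ∈ τ.
  V = {}: π^{-1}(V) = ∅ ∈ τ ✓.
  V = {[p87=p88]}: π^{-1}(V) = {p87, p88} ∉ τ ✗.
  V = {[p89=p91]}: π^{-1}(V) = {p89, p91} ∉ τ ✗.
  V = {[p87=p88], [p89=p91]}: π^{-1}(V) = {p87, p88, p89, p91} ∉ τ ✗.
  V = {[p90]}: π^{-1}(V) = {p90} ∉ τ ✗.
  V = {[p87=p88], [p90]}: π^{-1}(V) = {p87, p88, p90} ∈ τ ✓.
  V = {[p89=p91], [p90]}: π^{-1}(V) = {p89, p90, p91} ∉ τ ✗.
  V = {[p87=p88], [p89=p91], [p90]}: π^{-1}(V) = {p87, p88, p89, p90, p91} ∈ τ ✓.
Open sets in the quotient: τ_Q = {{}, {[p87=p88], [p90]}, {[p87=p88], [p89=p91], [p90]}} (3 elements).


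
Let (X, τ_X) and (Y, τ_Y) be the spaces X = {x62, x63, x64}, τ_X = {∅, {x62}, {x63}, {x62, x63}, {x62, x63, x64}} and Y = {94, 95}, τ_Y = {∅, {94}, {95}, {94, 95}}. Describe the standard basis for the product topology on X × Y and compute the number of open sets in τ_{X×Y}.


Basis B = {∅ × ∅, {x62} × {94}, {x62} × {95}, {x63} × {94}, {x63} × {95}, {x62} × {94, 95}, {x62, x63} × {94}, {x62, x63} × {95}, {x63} × {94, 95}, {x62, x63, x64} × {94}, {x62, x63, x64} × {95}, {x62, x63} × {94, 95}, {x62, x63, x64} × {94, 95}}; |τ_{X×Y}| = 25.

Enumerate products U × V with U ∈ τ_X, V ∈ τ_Y (deduplicated):
  ∅ × ∅ = {} (∅)
  {x62} × {94} = {(x62,94)}
  {x62} × {95} = {(x62,95)}
  {x63} × {94} = {(x63,94)}
  {x63} × {95} = {(x63,95)}
  {x62} × {94, 95} = {(x62,94), (x62,95)}
  {x62, x63} × {94} = {(x62,94), (x63,94)}
  {x62, x63} × {95} = {(x62,95), (x63,95)}
  {x63} × {94, 95} = {(x63,94), (x63,95)}
  {x62, x63, x64} × {94} = {(x62,94), (x63,94), (x64,94)}
  {x62, x63, x64} × {95} = {(x62,95), (x63,95), (x64,95)}
  {x62, x63} × {94, 95} = {(x62,94), (x62,95), (x63,94), (x63,95)}
  {x62, x63, x64} × {94, 95} = {(x62,94), (x62,95), (x63,94), (x63,95), (x64,94), (x64,95)}
These 13 distinct sets form the basis B.
Close under arbitrary unions to get τ_{X×Y}; counting gives |τ_{X×Y}| = 25.


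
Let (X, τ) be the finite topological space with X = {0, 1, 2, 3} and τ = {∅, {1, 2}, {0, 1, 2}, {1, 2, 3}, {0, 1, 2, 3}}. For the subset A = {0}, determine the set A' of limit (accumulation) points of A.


A' = ∅

For each x ∈ X, list the open sets U ∈ τ with x ∈ U, then check whether U ∩ (A ∖ {x}) ≠ ∅ for every such U.
  x = 0: open {0, 1, 2} ∋ x has {0, 1, 2} ∩ (A ∖ {0}) = ∅, so x is NOT a limit point.
  x = 1: open {1, 2} ∋ x has {1, 2} ∩ (A ∖ {1}) = ∅, so x is NOT a limit point.
  x = 2: open {1, 2} ∋ x has {1, 2} ∩ (A ∖ {2}) = ∅, so x is NOT a limit point.
  x = 3: open {1, 2, 3} ∋ x has {1, 2, 3} ∩ (A ∖ {3}) = ∅, so x is NOT a limit point.
Collecting: A' = ∅.


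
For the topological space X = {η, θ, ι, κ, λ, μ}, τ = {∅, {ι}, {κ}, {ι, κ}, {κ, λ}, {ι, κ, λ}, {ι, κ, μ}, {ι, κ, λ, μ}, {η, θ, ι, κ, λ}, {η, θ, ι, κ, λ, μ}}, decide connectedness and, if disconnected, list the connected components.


(X, τ) is connected.

Find clopen sets (U ∈ τ with X ∖ U ∈ τ):
  U = ∅, X ∖ U = {η, θ, ι, κ, λ, μ} — both open, so U is clopen.
  U = {η, θ, ι, κ, λ, μ}, X ∖ U = ∅ — both open, so U is clopen.
Only trivial clopens (∅ and X) exist, so (X, τ) is connected.
Compute connected components by grouping points that agree on all clopens:
  component: {η, θ, ι, κ, λ, μ}


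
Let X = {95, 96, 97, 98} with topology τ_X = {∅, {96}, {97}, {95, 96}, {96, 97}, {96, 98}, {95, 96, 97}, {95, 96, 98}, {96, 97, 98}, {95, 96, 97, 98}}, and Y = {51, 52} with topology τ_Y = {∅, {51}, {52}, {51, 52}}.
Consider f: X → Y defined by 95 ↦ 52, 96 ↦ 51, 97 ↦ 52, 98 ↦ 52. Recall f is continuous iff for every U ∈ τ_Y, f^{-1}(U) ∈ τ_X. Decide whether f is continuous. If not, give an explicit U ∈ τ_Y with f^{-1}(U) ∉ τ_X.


f is NOT continuous.

Compute f^{-1}(U) for each U ∈ τ_Y:
  U = ∅: f^{-1}(U) = ∅ ∈ τ_X ✓.
  U = {51}: f^{-1}(U) = {96} ∈ τ_X ✓.
  U = {52}: f^{-1}(U) = {95, 97, 98} ∉ τ_X ✗.
  U = {51, 52}: f^{-1}(U) = {95, 96, 97, 98} ∈ τ_X ✓.
Found U = {52} with f^{-1}(U) = {95, 97, 98} not in τ_X. Therefore f is NOT continuous.


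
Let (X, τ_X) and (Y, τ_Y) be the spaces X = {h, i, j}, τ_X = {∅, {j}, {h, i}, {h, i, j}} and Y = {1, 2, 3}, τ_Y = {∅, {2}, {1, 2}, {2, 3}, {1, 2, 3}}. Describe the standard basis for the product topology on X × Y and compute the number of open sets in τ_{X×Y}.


Basis B = {∅ × ∅, {j} × {2}, {h, i} × {2}, {j} × {1, 2}, {j} × {2, 3}, {h, i, j} × {2}, {j} × {1, 2, 3}, {h, i} × {1, 2}, {h, i} × {2, 3}, {h, i} × {1, 2, 3}, {h, i, j} × {1, 2}, {h, i, j} × {2, 3}, {h, i, j} × {1, 2, 3}}; |τ_{X×Y}| = 25.

Enumerate products U × V with U ∈ τ_X, V ∈ τ_Y (deduplicated):
  ∅ × ∅ = {} (∅)
  {j} × {2} = {(j,2)}
  {h, i} × {2} = {(h,2), (i,2)}
  {j} × {1, 2} = {(j,1), (j,2)}
  {j} × {2, 3} = {(j,2), (j,3)}
  {h, i, j} × {2} = {(h,2), (i,2), (j,2)}
  {j} × {1, 2, 3} = {(j,1), (j,2), (j,3)}
  {h, i} × {1, 2} = {(h,1), (h,2), (i,1), (i,2)}
  {h, i} × {2, 3} = {(h,2), (h,3), (i,2), (i,3)}
  {h, i} × {1, 2, 3} = {(h,1), (h,2), (h,3), (i,1), (i,2), (i,3)}
  {h, i, j} × {1, 2} = {(h,1), (h,2), (i,1), (i,2), (j,1), (j,2)}
  {h, i, j} × {2, 3} = {(h,2), (h,3), (i,2), (i,3), (j,2), (j,3)}
  {h, i, j} × {1, 2, 3} = {(h,1), (h,2), (h,3), (i,1), (i,2), (i,3), (j,1), (j,2), (j,3)}
These 13 distinct sets form the basis B.
Close under arbitrary unions to get τ_{X×Y}; counting gives |τ_{X×Y}| = 25.


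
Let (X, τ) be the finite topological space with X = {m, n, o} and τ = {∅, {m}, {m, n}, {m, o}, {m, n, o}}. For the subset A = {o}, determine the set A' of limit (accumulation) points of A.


A' = ∅

For each x ∈ X, list the open sets U ∈ τ with x ∈ U, then check whether U ∩ (A ∖ {x}) ≠ ∅ for every such U.
  x = m: open {m} ∋ x has {m} ∩ (A ∖ {m}) = ∅, so x is NOT a limit point.
  x = n: open {m, n} ∋ x has {m, n} ∩ (A ∖ {n}) = ∅, so x is NOT a limit point.
  x = o: open {m, o} ∋ x has {m, o} ∩ (A ∖ {o}) = ∅, so x is NOT a limit point.
Collecting: A' = ∅.


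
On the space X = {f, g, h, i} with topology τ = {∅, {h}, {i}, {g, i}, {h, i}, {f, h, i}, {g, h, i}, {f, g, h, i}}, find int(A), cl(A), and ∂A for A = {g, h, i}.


int(A) = {g, h, i}, cl(A) = {f, g, h, i}, ∂A = {f}.

Closed sets in (X, τ) are complements of opens:
  closed(X, τ) = {∅, {f}, {g}, {f, g}, {f, h}, {f, g, h}, {f, g, i}, {f, g, h, i}}.
int(A) = ⋃ {U ∈ τ : U ⊆ A}. Opens contained in A: ∅, {h}, {i}, {g, i}, {h, i}, {g, h, i}.
Taking the union of these: int(A) = {g, h, i}.
cl(A) = ⋂ {C closed : A ⊆ C}. Closed sets containing A: {f, g, h, i}.
Intersecting these: cl(A) = {f, g, h, i}.
∂A = cl(A) ∖ int(A) = {f, g, h, i} ∖ {g, h, i} = {f}.


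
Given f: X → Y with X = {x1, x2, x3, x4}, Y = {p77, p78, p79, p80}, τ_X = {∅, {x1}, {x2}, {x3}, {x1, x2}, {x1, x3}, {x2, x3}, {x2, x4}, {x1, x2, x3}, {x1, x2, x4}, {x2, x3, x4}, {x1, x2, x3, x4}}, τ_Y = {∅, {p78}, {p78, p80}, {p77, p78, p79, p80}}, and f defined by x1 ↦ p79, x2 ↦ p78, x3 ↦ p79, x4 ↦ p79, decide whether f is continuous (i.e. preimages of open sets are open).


f IS continuous.

Compute f^{-1}(U) for each U ∈ τ_Y:
  U = ∅: f^{-1}(U) = ∅ ∈ τ_X ✓.
  U = {p78}: f^{-1}(U) = {x2} ∈ τ_X ✓.
  U = {p78, p80}: f^{-1}(U) = {x2} ∈ τ_X ✓.
  U = {p77, p78, p79, p80}: f^{-1}(U) = {x1, x2, x3, x4} ∈ τ_X ✓.
Every preimage lies in τ_X, so f IS continuous.


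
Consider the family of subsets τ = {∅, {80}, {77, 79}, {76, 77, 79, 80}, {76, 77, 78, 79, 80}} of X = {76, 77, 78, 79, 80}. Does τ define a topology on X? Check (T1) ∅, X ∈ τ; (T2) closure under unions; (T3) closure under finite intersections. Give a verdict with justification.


τ is NOT a topology on X.

Axiom (T1): ∅ ∈ τ? Yes; X ∈ τ? Yes.
Axiom (T2/T3): check pairwise unions and intersections of members of τ.
Counterexample for (T2): {80} ∪ {77, 79} = {77, 79, 80} ∉ τ. Therefore τ is NOT a topology.


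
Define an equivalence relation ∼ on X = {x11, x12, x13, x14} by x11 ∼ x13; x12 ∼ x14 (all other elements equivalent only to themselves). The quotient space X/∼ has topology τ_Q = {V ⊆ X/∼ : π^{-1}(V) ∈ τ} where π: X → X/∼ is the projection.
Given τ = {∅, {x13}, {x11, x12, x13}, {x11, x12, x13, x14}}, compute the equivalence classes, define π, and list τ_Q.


X/∼ = {[x11=x13], [x12=x14]}; |τ_Q| = 2.

Equivalence classes: [x11=x13], [x12=x14].
Quotient map π: X → X/∼ sends x11 ↦ [x11=x13], x12 ↦ [x12=x14], x13 ↦ [x11=x13], x14 ↦ [x12=x14].
For each subset V ⊆ X/∼, compute π^{-1}(V) ⊆ X and check whether π^{-1}(V) ∈ τ. V is open in τ_Q iff π^{-1}(V) ∈ τ.
  V = {}: π^{-1}(V) = ∅ ∈ τ ✓.
  V = {[x11=x13]}: π^{-1}(V) = {x11, x13} ∉ τ ✗.
  V = {[x12=x14]}: π^{-1}(V) = {x12, x14} ∉ τ ✗.
  V = {[x11=x13], [x12=x14]}: π^{-1}(V) = {x11, x12, x13, x14} ∈ τ ✓.
Open sets in the quotient: τ_Q = {{}, {[x11=x13], [x12=x14]}} (2 elements).


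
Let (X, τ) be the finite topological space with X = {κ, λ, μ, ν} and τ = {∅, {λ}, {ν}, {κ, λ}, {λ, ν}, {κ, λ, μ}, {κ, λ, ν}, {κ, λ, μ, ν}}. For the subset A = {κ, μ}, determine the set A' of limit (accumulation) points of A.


A' = {μ}

For each x ∈ X, list the open sets U ∈ τ with x ∈ U, then check whether U ∩ (A ∖ {x}) ≠ ∅ for every such U.
  x = κ: open {κ, λ} ∋ x has {κ, λ} ∩ (A ∖ {κ}) = ∅, so x is NOT a limit point.
  x = λ: open {λ} ∋ x has {λ} ∩ (A ∖ {λ}) = ∅, so x is NOT a limit point.
  x = μ: opens ∋ x are {κ, λ, μ}, {κ, λ, μ, ν}; each meets A ∖ {μ}, so x IS a limit point.
  x = ν: open {ν} ∋ x has {ν} ∩ (A ∖ {ν}) = ∅, so x is NOT a limit point.
Collecting: A' = {μ}.


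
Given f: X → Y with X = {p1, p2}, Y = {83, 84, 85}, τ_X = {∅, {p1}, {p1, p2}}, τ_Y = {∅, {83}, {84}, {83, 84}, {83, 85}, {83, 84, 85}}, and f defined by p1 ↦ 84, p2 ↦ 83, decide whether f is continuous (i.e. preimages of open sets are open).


f is NOT continuous.

Compute f^{-1}(U) for each U ∈ τ_Y:
  U = ∅: f^{-1}(U) = ∅ ∈ τ_X ✓.
  U = {83}: f^{-1}(U) = {p2} ∉ τ_X ✗.
  U = {84}: f^{-1}(U) = {p1} ∈ τ_X ✓.
  U = {83, 84}: f^{-1}(U) = {p1, p2} ∈ τ_X ✓.
  U = {83, 85}: f^{-1}(U) = {p2} ∉ τ_X ✗.
  U = {83, 84, 85}: f^{-1}(U) = {p1, p2} ∈ τ_X ✓.
Found U = {83} with f^{-1}(U) = {p2} not in τ_X. Therefore f is NOT continuous.


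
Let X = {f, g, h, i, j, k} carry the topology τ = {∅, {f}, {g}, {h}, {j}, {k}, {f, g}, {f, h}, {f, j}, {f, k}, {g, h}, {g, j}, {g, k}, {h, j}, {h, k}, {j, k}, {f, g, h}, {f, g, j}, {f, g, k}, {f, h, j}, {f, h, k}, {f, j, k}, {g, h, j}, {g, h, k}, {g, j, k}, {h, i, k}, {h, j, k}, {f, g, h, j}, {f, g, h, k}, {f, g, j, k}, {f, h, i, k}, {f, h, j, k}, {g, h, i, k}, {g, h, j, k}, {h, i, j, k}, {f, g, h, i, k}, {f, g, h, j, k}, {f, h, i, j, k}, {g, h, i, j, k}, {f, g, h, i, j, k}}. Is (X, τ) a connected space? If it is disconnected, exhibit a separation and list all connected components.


(X, τ) is disconnected; components = [{f}, {g}, {j}, {h, i, k}].

Find clopen sets (U ∈ τ with X ∖ U ∈ τ):
  U = ∅, X ∖ U = {f, g, h, i, j, k} — both open, so U is clopen.
  U = {f}, X ∖ U = {g, h, i, j, k} — both open, so U is clopen.
  U = {g}, X ∖ U = {f, h, i, j, k} — both open, so U is clopen.
  U = {j}, X ∖ U = {f, g, h, i, k} — both open, so U is clopen.
  U = {f, g}, X ∖ U = {h, i, j, k} — both open, so U is clopen.
  U = {f, j}, X ∖ U = {g, h, i, k} — both open, so U is clopen.
  U = {g, j}, X ∖ U = {f, h, i, k} — both open, so U is clopen.
  U = {f, g, j}, X ∖ U = {h, i, k} — both open, so U is clopen.
  U = {h, i, k}, X ∖ U = {f, g, j} — both open, so U is clopen.
  U = {f, h, i, k}, X ∖ U = {g, j} — both open, so U is clopen.
  U = {g, h, i, k}, X ∖ U = {f, j} — both open, so U is clopen.
  U = {h, i, j, k}, X ∖ U = {f, g} — both open, so U is clopen.
  U = {f, g, h, i, k}, X ∖ U = {j} — both open, so U is clopen.
  U = {f, h, i, j, k}, X ∖ U = {g} — both open, so U is clopen.
  U = {g, h, i, j, k}, X ∖ U = {f} — both open, so U is clopen.
  U = {f, g, h, i, j, k}, X ∖ U = ∅ — both open, so U is clopen.
Nontrivial clopen(s) exist: e.g. {f}. So (X, τ) is disconnected.
Compute connected components by grouping points that agree on all clopens:
  component: {f}
  component: {g}
  component: {j}
  component: {h, i, k}


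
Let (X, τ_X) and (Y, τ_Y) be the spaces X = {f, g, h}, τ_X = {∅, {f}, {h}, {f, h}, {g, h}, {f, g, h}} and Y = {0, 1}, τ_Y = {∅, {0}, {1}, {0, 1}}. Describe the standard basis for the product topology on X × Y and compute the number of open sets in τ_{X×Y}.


Basis B = {∅ × ∅, {f} × {0}, {f} × {1}, {h} × {0}, {h} × {1}, {f} × {0, 1}, {f, h} × {0}, {f, h} × {1}, {g, h} × {0}, {g, h} × {1}, {h} × {0, 1}, {f, g, h} × {0}, {f, g, h} × {1}, {f, h} × {0, 1}, {g, h} × {0, 1}, {f, g, h} × {0, 1}}; |τ_{X×Y}| = 36.

Enumerate products U × V with U ∈ τ_X, V ∈ τ_Y (deduplicated):
  ∅ × ∅ = {} (∅)
  {f} × {0} = {(f,0)}
  {f} × {1} = {(f,1)}
  {h} × {0} = {(h,0)}
  {h} × {1} = {(h,1)}
  {f} × {0, 1} = {(f,0), (f,1)}
  {f, h} × {0} = {(f,0), (h,0)}
  {f, h} × {1} = {(f,1), (h,1)}
  {g, h} × {0} = {(g,0), (h,0)}
  {g, h} × {1} = {(g,1), (h,1)}
  {h} × {0, 1} = {(h,0), (h,1)}
  {f, g, h} × {0} = {(f,0), (g,0), (h,0)}
  {f, g, h} × {1} = {(f,1), (g,1), (h,1)}
  {f, h} × {0, 1} = {(f,0), (f,1), (h,0), (h,1)}
  {g, h} × {0, 1} = {(g,0), (g,1), (h,0), (h,1)}
  {f, g, h} × {0, 1} = {(f,0), (f,1), (g,0), (g,1), (h,0), (h,1)}
These 16 distinct sets form the basis B.
Close under arbitrary unions to get τ_{X×Y}; counting gives |τ_{X×Y}| = 36.


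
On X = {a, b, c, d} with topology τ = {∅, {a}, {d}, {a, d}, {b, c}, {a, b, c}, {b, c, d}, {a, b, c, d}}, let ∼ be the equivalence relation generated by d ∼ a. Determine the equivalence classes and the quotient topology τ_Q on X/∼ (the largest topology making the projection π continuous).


X/∼ = {[a=d], [b], [c]}; |τ_Q| = 4.

Equivalence classes: [a=d], [b], [c].
Quotient map π: X → X/∼ sends a ↦ [a=d], b ↦ [b], c ↦ [c], d ↦ [a=d].
For each subset V ⊆ X/∼, compute π^{-1}(V) ⊆ X and check whether π^{-1}(V) ∈ τ. V is open in τ_Q iff π^{-1}(V) ∈ τ.
  V = {}: π^{-1}(V) = ∅ ∈ τ ✓.
  V = {[a=d]}: π^{-1}(V) = {a, d} ∈ τ ✓.
  V = {[b]}: π^{-1}(V) = {b} ∉ τ ✗.
  V = {[a=d], [b]}: π^{-1}(V) = {a, b, d} ∉ τ ✗.
  V = {[c]}: π^{-1}(V) = {c} ∉ τ ✗.
  V = {[a=d], [c]}: π^{-1}(V) = {a, c, d} ∉ τ ✗.
  V = {[b], [c]}: π^{-1}(V) = {b, c} ∈ τ ✓.
  V = {[a=d], [b], [c]}: π^{-1}(V) = {a, b, c, d} ∈ τ ✓.
Open sets in the quotient: τ_Q = {{}, {[a=d]}, {[b], [c]}, {[a=d], [b], [c]}} (4 elements).


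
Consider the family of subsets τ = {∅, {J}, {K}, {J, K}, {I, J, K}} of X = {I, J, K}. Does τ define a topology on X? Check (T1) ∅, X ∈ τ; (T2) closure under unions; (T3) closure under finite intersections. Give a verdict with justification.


τ IS a topology on X.

Axiom (T1): ∅ ∈ τ? Yes; X ∈ τ? Yes.
Axiom (T2/T3): check pairwise unions and intersections of members of τ.
All pairwise intersections and unions checked — each lies in τ. Therefore τ satisfies (T1), (T2), (T3): it IS a topology on X.


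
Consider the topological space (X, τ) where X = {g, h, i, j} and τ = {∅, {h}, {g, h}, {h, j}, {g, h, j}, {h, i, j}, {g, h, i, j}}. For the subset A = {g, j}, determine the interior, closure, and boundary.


int(A) = ∅, cl(A) = {g, i, j}, ∂A = {g, i, j}.

Closed sets in (X, τ) are complements of opens:
  closed(X, τ) = {∅, {g}, {i}, {g, i}, {i, j}, {g, i, j}, {g, h, i, j}}.
int(A) = ⋃ {U ∈ τ : U ⊆ A}. Opens contained in A: ∅.
Taking the union of these: int(A) = ∅.
cl(A) = ⋂ {C closed : A ⊆ C}. Closed sets containing A: {g, i, j}, {g, h, i, j}.
Intersecting these: cl(A) = {g, i, j}.
∂A = cl(A) ∖ int(A) = {g, i, j} ∖ ∅ = {g, i, j}.


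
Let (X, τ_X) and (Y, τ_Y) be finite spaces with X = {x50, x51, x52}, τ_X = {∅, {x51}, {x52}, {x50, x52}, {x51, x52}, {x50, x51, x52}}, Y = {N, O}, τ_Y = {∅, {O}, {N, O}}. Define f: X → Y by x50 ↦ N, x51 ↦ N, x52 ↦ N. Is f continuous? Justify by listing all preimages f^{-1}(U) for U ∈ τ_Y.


f IS continuous.

Compute f^{-1}(U) for each U ∈ τ_Y:
  U = ∅: f^{-1}(U) = ∅ ∈ τ_X ✓.
  U = {O}: f^{-1}(U) = ∅ ∈ τ_X ✓.
  U = {N, O}: f^{-1}(U) = {x50, x51, x52} ∈ τ_X ✓.
Every preimage lies in τ_X, so f IS continuous.


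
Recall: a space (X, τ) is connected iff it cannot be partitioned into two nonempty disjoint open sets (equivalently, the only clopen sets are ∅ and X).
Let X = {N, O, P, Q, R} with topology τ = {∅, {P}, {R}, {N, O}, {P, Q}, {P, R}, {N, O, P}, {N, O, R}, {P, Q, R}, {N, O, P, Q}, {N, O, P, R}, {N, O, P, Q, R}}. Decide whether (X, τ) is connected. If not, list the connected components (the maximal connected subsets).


(X, τ) is disconnected; components = [{R}, {N, O}, {P, Q}].

Find clopen sets (U ∈ τ with X ∖ U ∈ τ):
  U = ∅, X ∖ U = {N, O, P, Q, R} — both open, so U is clopen.
  U = {R}, X ∖ U = {N, O, P, Q} — both open, so U is clopen.
  U = {N, O}, X ∖ U = {P, Q, R} — both open, so U is clopen.
  U = {P, Q}, X ∖ U = {N, O, R} — both open, so U is clopen.
  U = {N, O, R}, X ∖ U = {P, Q} — both open, so U is clopen.
  U = {P, Q, R}, X ∖ U = {N, O} — both open, so U is clopen.
  U = {N, O, P, Q}, X ∖ U = {R} — both open, so U is clopen.
  U = {N, O, P, Q, R}, X ∖ U = ∅ — both open, so U is clopen.
Nontrivial clopen(s) exist: e.g. {P, Q, R}. So (X, τ) is disconnected.
Compute connected components by grouping points that agree on all clopens:
  component: {R}
  component: {N, O}
  component: {P, Q}
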